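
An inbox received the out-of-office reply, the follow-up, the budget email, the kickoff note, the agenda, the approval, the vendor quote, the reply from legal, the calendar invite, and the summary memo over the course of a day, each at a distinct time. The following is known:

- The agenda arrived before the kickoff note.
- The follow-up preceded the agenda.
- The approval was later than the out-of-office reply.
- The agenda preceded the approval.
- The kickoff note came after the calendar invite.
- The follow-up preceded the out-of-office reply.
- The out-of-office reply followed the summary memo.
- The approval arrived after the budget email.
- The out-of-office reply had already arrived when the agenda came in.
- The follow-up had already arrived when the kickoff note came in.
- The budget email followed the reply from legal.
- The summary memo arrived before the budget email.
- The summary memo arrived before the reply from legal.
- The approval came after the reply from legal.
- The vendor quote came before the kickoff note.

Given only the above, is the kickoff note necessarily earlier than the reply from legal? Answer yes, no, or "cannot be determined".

cannot be determined

No chain of stated constraints runs from the kickoff note to the reply from legal, and none runs from the reply from legal to the kickoff note either.
So the relative order of the kickoff note and the reply from legal is not fixed by the given facts.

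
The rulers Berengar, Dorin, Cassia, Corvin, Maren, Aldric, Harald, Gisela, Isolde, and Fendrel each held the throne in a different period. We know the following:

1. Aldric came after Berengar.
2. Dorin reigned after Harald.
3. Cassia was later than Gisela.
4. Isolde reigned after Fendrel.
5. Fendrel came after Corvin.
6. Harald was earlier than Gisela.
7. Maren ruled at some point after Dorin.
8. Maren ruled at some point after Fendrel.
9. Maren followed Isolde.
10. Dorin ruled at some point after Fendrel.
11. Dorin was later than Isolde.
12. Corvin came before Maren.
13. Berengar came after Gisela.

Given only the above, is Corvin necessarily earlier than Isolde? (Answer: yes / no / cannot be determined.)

yes

Chain the constraints: Corvin → Fendrel → Isolde. Each link is directly stated, so Corvin comes before Isolde.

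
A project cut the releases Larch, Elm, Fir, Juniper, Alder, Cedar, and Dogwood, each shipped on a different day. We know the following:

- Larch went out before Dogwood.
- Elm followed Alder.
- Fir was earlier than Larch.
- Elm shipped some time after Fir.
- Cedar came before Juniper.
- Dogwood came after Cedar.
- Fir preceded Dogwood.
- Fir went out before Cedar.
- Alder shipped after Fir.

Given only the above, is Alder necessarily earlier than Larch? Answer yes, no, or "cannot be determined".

cannot be determined

No chain of stated constraints runs from Alder to Larch, and none runs from Larch to Alder either.
So the relative order of Alder and Larch is not fixed by the given facts.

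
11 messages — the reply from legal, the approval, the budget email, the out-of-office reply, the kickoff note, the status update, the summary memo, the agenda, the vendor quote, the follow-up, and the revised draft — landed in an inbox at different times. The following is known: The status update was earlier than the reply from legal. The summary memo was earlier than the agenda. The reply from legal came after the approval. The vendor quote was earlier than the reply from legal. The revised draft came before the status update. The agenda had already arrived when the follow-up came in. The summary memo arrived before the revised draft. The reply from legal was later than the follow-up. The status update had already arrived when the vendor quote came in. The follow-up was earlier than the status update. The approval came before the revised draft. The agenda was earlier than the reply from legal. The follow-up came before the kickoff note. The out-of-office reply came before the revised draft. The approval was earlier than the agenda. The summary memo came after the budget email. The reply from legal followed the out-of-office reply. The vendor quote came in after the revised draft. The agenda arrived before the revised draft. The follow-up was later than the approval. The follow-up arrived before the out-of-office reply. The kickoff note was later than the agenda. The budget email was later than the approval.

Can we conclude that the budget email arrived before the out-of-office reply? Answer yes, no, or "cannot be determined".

yes

Chain the constraints: the budget email → the summary memo → the agenda → the follow-up → the out-of-office reply. Each link is directly stated, so the budget email comes before the out-of-office reply.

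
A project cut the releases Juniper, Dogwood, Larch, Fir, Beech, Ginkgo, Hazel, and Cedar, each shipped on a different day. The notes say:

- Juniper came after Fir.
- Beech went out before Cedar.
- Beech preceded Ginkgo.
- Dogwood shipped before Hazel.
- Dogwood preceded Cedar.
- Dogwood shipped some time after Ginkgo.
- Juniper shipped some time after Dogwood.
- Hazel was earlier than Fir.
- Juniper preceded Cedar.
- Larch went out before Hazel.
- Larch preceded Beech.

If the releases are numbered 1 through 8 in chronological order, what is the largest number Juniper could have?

Juniper must come before Cedar — 1 release forced after it.
Everything else can be placed before Juniper in some valid order, so Juniper can sit as late as position 8 − 1 = 7.

7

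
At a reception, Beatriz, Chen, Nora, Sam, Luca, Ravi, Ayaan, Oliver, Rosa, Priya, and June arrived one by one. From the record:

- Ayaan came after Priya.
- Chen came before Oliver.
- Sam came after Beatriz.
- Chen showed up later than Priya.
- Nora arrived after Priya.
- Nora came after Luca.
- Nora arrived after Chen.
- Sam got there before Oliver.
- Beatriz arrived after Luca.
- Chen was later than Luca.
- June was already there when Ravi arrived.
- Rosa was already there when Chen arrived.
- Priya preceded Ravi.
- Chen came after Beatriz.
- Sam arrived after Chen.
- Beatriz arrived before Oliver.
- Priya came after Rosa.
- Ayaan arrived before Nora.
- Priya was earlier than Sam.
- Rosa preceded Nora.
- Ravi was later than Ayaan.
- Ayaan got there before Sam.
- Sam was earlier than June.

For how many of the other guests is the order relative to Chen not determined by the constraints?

Forced before Chen: Beatriz, Luca, Priya, and Rosa; forced after Chen: June, Nora, Oliver, Ravi, and Sam.
That leaves Ayaan with no forced order relative to Chen — 1.

1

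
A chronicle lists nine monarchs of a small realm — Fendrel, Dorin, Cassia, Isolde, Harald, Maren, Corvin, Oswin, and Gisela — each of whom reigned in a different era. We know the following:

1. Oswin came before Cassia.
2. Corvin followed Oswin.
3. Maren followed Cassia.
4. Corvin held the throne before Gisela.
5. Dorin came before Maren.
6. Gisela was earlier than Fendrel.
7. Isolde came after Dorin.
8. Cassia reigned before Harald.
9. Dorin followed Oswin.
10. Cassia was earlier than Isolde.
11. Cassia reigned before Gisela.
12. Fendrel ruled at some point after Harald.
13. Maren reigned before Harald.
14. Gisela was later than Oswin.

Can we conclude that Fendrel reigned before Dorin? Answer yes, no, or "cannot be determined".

Tracing the constraints gives Dorin → Maren → Harald → Fendrel, so Dorin must come before Fendrel.
That means Fendrel cannot be before Dorin.

no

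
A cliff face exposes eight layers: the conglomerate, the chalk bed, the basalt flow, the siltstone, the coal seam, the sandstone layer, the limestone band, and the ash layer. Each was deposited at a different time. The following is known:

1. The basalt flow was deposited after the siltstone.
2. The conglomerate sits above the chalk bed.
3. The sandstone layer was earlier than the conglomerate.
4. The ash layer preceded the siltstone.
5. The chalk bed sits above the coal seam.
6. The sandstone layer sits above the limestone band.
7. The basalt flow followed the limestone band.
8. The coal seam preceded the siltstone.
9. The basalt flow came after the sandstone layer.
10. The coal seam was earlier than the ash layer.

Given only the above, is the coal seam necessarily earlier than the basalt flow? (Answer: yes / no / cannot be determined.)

yes

Chain the constraints: the coal seam → the siltstone → the basalt flow. Each link is directly stated, so the coal seam comes before the basalt flow.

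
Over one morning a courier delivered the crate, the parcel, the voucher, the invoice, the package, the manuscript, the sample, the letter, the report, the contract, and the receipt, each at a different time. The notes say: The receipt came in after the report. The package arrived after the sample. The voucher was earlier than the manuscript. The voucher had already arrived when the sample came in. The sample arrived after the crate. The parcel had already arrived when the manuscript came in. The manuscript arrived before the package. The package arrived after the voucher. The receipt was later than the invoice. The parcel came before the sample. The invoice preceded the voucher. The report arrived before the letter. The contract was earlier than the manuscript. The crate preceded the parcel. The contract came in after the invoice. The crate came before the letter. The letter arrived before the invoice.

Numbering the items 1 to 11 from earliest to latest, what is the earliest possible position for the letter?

The crate and the report must both come before the letter — 2 forced predecessors.
Nothing else is forced ahead of the letter, so its earliest slot is position 2 + 1 = 3.

3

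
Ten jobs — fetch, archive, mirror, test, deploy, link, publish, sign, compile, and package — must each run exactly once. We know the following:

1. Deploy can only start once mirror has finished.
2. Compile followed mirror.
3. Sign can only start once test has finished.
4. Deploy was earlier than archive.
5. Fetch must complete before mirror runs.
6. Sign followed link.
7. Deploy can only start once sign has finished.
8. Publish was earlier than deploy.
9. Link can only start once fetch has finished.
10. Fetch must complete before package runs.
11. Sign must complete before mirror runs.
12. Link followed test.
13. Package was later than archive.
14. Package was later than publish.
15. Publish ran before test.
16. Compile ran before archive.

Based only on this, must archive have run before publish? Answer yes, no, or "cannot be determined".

no

Tracing the constraints gives publish → deploy → archive, so publish must come before archive.
That means archive cannot be before publish.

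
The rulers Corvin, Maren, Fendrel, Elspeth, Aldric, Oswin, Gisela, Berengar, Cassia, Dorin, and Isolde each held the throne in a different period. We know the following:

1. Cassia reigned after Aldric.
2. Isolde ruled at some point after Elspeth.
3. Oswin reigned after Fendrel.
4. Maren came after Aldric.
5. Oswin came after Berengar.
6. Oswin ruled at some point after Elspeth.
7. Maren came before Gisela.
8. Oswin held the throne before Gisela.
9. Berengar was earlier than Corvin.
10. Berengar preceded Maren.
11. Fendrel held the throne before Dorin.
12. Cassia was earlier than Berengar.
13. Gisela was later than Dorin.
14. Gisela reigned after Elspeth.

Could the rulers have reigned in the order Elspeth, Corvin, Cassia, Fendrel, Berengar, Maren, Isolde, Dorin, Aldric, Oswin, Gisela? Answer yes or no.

The constraints require Aldric before Cassia, but in the proposed sequence Cassia appears ahead of Aldric. That one violation is enough.

no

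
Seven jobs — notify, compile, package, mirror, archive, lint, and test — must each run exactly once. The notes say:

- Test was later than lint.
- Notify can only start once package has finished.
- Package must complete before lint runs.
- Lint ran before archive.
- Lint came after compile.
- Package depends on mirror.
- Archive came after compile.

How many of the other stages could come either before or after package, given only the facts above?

1

Forced before package: mirror; forced after package: archive, lint, notify, and test.
That leaves compile with no forced order relative to package — 1.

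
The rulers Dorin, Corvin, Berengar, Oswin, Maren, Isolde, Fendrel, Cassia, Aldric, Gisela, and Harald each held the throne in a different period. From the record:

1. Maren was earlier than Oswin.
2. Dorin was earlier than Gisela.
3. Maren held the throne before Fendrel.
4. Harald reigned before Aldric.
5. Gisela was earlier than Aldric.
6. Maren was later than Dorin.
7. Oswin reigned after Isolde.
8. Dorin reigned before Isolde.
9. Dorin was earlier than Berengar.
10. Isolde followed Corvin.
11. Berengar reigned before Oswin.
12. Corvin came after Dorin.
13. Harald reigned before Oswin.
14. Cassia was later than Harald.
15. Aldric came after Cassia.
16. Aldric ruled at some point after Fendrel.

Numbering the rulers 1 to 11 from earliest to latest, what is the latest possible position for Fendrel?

10

Fendrel must come before Aldric — 1 ruler forced after them.
Everything else can be placed before Fendrel in some valid order, so Fendrel can sit as late as position 11 − 1 = 10.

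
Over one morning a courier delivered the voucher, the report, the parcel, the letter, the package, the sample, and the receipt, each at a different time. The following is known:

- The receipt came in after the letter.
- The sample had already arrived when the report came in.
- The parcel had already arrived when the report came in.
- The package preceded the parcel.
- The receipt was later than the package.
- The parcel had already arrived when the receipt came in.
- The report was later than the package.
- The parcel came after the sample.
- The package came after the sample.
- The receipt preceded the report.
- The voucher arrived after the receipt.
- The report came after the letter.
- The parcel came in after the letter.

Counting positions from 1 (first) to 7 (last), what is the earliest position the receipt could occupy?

The letter, the package, the parcel, and the sample must all come before the receipt — 4 forced predecessors.
Nothing else is forced ahead of the receipt, so its earliest slot is position 4 + 1 = 5.

5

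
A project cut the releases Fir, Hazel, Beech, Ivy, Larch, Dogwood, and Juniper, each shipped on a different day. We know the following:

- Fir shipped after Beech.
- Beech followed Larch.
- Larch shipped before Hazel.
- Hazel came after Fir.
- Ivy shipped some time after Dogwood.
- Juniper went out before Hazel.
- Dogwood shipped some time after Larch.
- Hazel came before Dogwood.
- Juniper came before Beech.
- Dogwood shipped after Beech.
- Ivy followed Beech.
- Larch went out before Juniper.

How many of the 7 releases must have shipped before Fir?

Directly stated before Fir: Beech.
Juniper reaches Fir via Juniper → Beech → Fir.
Larch reaches Fir via Larch → Beech → Fir.
No chain forces Ivy (or any of the others) ahead of Fir.
That's Beech, Juniper, and Larch — 3 in all.

3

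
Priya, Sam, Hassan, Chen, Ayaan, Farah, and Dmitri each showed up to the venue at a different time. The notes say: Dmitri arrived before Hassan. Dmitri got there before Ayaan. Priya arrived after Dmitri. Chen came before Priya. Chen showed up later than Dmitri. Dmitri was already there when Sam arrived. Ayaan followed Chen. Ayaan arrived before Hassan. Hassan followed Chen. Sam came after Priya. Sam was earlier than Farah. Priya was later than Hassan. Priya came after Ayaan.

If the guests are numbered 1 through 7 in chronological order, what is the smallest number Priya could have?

Ayaan, Chen, Dmitri, and Hassan must all come before Priya — 4 forced predecessors.
Nothing else is forced ahead of Priya, so their earliest slot is position 4 + 1 = 5.

5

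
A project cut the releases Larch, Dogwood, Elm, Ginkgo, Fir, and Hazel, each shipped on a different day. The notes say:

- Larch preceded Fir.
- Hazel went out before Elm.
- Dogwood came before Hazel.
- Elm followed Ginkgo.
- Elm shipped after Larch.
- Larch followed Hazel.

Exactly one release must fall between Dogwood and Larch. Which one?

Tracing the constraints gives Dogwood → Hazel → Larch, so Hazel sits after Dogwood and before Larch.
No other release is forced both after Dogwood and before Larch.

Hazel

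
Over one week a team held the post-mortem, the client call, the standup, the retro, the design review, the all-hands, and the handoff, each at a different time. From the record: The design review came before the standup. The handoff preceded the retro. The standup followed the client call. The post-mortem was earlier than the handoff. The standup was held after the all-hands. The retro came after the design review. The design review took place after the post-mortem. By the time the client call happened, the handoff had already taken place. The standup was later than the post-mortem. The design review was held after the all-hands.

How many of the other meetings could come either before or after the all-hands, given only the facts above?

Forced after the all-hands: the design review, the retro, and the standup.
That leaves the client call, the handoff, and the post-mortem with no forced order relative to the all-hands — 3.

3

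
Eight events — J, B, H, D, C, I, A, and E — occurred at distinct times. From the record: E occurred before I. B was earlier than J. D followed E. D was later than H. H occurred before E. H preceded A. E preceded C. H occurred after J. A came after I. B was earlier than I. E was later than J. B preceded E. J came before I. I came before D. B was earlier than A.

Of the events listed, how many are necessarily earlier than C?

Directly stated before C: E.
B reaches C via B → E → C.
H reaches C via H → E → C.
J reaches C via J → E → C.
No chain forces I (or any of the others) ahead of C.
That's B, E, H, and J — 4 in all.

4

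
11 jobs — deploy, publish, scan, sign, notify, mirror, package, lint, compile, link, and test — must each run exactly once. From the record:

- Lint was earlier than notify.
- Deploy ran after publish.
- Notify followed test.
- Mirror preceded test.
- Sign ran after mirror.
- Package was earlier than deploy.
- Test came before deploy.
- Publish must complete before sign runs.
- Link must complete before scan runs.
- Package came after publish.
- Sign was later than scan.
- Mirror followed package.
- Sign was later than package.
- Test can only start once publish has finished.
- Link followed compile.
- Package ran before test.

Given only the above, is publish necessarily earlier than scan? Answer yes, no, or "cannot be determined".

cannot be determined

No chain of stated constraints runs from publish to scan, and none runs from scan to publish either.
So the relative order of publish and scan is not fixed by the given facts.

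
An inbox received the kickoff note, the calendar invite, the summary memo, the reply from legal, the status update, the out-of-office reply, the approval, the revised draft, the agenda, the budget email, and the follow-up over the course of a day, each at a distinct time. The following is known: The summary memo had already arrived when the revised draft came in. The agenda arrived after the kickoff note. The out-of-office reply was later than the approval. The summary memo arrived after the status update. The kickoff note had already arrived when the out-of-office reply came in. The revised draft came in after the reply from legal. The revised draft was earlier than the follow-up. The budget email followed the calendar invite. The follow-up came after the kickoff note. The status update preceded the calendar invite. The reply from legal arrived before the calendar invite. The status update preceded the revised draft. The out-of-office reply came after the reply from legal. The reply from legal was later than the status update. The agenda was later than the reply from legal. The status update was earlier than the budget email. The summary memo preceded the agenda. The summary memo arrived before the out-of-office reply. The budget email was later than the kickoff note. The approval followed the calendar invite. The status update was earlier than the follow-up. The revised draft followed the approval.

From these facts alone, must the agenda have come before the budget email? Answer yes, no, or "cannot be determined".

cannot be determined

No chain of stated constraints runs from the agenda to the budget email, and none runs from the budget email to the agenda either.
So the relative order of the agenda and the budget email is not fixed by the given facts.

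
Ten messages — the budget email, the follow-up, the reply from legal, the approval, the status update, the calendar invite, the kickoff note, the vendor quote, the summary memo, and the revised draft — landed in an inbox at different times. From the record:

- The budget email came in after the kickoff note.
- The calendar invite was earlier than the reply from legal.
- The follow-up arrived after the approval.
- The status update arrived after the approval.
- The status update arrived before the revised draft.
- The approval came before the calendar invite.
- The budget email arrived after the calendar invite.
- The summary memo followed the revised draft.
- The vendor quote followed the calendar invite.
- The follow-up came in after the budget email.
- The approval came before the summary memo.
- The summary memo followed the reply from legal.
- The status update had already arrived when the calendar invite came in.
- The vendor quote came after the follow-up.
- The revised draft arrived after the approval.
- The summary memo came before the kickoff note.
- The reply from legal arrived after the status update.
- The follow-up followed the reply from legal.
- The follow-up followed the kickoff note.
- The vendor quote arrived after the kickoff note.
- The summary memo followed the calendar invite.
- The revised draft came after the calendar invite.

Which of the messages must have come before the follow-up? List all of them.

the approval, the budget email, the calendar invite, the kickoff note, the reply from legal, the revised draft, the status update, the summary memo

Directly stated before the follow-up: the approval, the budget email, the kickoff note, and the reply from legal.
The calendar invite reaches the follow-up via the calendar invite → the budget email → the follow-up.
The revised draft reaches the follow-up via the revised draft → the summary memo → the kickoff note → the follow-up.
The status update reaches the follow-up via the status update → the reply from legal → the follow-up.
Likewise the summary memo reaches the follow-up by chaining the stated constraints.
No chain forces the vendor quote ahead of the follow-up.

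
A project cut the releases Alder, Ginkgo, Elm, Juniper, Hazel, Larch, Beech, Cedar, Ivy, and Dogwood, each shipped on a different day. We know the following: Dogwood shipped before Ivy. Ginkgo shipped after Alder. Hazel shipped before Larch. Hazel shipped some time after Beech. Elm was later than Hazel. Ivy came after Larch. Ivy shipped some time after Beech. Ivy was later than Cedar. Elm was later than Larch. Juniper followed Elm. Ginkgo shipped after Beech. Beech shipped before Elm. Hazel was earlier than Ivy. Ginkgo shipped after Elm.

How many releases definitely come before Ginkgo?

5

Directly stated before Ginkgo: Alder, Beech, and Elm.
Hazel reaches Ginkgo via Hazel → Elm → Ginkgo.
Larch reaches Ginkgo via Larch → Elm → Ginkgo.
That's Alder, Beech, Elm, Hazel, and Larch — 5 in all.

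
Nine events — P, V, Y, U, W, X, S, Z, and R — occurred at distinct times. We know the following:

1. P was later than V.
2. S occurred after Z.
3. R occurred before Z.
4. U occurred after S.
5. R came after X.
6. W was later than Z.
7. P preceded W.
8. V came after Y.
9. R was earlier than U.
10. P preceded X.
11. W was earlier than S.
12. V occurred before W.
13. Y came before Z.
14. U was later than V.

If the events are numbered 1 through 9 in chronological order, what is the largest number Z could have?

Z must come before S, U, and W — 3 events forced after it.
Everything else can be placed before Z in some valid order, so Z can sit as late as position 9 − 3 = 6.

6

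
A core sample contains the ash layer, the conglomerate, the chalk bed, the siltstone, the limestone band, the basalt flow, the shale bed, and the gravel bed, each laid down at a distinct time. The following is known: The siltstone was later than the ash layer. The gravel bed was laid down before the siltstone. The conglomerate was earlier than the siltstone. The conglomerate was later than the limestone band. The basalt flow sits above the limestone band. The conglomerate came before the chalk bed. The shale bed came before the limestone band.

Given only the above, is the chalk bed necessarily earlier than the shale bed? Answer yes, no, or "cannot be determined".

no

Tracing the constraints gives the shale bed → the limestone band → the conglomerate → the chalk bed, so the shale bed must come before the chalk bed.
That means the chalk bed cannot be before the shale bed.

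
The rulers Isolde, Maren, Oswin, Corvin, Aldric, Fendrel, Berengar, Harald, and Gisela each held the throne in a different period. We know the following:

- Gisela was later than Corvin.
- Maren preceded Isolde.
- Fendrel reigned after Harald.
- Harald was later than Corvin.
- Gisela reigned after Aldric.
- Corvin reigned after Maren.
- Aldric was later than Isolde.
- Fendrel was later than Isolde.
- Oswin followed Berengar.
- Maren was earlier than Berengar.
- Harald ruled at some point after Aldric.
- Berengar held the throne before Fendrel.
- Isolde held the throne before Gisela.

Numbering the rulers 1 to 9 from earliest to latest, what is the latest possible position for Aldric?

Aldric must come before Fendrel, Gisela, and Harald — 3 rulers forced after them.
Everything else can be placed before Aldric in some valid order, so Aldric can sit as late as position 9 − 3 = 6.

6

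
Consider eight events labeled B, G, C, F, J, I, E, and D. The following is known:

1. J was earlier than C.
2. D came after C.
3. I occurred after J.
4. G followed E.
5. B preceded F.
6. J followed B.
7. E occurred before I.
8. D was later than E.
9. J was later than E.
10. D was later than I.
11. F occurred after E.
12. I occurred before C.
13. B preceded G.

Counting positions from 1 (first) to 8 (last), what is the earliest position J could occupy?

3

B and E must both come before J — 2 forced predecessors.
Nothing else is forced ahead of J, so its earliest slot is position 2 + 1 = 3.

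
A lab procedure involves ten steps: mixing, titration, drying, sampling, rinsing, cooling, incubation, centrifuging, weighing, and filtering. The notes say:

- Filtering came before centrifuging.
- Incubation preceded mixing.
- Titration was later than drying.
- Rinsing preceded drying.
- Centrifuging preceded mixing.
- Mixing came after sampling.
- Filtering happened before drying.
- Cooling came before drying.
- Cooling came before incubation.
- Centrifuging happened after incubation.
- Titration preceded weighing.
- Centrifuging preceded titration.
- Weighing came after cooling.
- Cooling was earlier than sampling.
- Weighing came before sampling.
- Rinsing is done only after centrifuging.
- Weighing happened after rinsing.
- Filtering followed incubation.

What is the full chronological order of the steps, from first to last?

cooling, incubation, filtering, centrifuging, rinsing, drying, titration, weighing, sampling, mixing

The constraints fix every adjacent pair, so only one ordering works:
cooling → incubation → filtering → centrifuging → rinsing → drying → titration → weighing → sampling → mixing.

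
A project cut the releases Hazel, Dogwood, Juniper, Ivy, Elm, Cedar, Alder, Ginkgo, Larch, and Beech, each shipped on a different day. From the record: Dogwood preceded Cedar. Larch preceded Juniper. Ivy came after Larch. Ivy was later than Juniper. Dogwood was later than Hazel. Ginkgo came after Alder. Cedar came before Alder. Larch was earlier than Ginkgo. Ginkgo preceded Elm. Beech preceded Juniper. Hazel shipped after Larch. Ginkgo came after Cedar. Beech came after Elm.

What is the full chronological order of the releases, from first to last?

Larch, Hazel, Dogwood, Cedar, Alder, Ginkgo, Elm, Beech, Juniper, Ivy

The constraints fix every adjacent pair, so only one ordering works:
Larch → Hazel → Dogwood → Cedar → Alder → Ginkgo → Elm → Beech → Juniper → Ivy.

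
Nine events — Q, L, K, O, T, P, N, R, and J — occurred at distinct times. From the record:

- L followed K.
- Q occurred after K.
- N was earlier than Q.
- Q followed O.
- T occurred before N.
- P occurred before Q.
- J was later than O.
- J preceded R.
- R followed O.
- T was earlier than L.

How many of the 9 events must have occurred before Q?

5

Directly stated before Q: K, N, O, and P.
T reaches Q via T → N → Q.
That's K, N, O, P, and T — 5 in all.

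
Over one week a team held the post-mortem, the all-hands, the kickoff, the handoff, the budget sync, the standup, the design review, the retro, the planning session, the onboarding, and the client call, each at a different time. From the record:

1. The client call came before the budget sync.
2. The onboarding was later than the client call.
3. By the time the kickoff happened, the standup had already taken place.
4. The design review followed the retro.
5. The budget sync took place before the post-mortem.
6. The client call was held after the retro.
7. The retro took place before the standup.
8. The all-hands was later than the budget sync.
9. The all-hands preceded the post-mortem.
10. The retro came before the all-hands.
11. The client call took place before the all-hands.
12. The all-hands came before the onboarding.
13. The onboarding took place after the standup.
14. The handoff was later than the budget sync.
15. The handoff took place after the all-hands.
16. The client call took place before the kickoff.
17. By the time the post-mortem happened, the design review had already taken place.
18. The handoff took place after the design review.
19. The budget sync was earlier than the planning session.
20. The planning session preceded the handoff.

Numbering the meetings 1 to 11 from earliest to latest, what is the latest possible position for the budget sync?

6

The budget sync must come before the all-hands, the handoff, the onboarding, the planning session, and the post-mortem — 5 meetings forced after it.
Everything else can be placed before the budget sync in some valid order, so the budget sync can sit as late as position 11 − 5 = 6.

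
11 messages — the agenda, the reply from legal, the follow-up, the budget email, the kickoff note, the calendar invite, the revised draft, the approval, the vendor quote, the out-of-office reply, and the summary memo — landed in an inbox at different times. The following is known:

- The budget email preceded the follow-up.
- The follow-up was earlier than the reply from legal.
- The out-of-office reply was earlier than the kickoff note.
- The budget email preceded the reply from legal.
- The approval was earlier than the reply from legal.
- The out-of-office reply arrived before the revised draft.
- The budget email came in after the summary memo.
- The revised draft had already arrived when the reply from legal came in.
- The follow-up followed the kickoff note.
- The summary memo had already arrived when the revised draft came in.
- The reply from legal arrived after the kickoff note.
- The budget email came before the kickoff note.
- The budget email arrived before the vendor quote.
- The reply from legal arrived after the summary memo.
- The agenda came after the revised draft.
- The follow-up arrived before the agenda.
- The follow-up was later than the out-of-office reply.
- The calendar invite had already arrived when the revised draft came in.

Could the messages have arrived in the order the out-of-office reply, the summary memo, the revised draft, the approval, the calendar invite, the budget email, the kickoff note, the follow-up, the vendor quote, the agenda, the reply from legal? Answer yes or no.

no

The constraints require the calendar invite before the revised draft, but in the proposed sequence the revised draft appears ahead of the calendar invite. That one violation is enough.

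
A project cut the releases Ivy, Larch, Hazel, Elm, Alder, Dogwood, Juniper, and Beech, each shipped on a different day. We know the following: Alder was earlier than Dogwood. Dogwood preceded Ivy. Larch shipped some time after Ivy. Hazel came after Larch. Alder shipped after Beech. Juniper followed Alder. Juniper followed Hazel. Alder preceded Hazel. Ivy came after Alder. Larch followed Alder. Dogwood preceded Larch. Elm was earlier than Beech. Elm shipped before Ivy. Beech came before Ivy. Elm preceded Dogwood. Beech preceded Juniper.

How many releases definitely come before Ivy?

4

Directly stated before Ivy: Alder, Beech, Dogwood, and Elm.
That's Alder, Beech, Dogwood, and Elm — 4 in all.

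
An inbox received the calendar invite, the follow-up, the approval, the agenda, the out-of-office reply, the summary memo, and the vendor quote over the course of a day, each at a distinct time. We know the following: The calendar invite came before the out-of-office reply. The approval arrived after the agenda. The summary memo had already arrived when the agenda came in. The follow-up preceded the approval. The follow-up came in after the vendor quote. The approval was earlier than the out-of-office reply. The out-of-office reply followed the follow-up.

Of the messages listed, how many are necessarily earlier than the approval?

4

Directly stated before the approval: the agenda and the follow-up.
The summary memo reaches the approval via the summary memo → the agenda → the approval.
The vendor quote reaches the approval via the vendor quote → the follow-up → the approval.
No chain forces the out-of-office reply (or any of the others) ahead of the approval.
That's the agenda, the follow-up, the summary memo, and the vendor quote — 4 in all.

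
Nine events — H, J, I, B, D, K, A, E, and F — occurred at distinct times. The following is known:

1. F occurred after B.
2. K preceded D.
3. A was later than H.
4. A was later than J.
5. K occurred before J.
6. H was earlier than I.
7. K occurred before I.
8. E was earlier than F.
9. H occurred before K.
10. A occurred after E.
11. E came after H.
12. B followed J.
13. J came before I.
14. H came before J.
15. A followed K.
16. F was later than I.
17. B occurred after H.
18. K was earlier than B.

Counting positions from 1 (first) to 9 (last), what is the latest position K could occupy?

3

K must come before A, B, D, F, I, and J — 6 events forced after it.
Everything else can be placed before K in some valid order, so K can sit as late as position 9 − 6 = 3.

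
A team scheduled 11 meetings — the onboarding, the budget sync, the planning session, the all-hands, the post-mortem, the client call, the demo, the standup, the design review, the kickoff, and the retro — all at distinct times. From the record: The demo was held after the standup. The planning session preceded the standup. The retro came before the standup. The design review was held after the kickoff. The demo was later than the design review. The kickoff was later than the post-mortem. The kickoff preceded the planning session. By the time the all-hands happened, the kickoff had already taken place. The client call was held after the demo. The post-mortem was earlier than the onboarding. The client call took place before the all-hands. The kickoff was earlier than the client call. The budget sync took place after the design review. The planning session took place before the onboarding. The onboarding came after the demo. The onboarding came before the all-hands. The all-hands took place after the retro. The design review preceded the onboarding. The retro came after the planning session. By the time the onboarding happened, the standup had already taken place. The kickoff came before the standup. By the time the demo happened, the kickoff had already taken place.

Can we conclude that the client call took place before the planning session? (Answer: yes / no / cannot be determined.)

Tracing the constraints gives the planning session → the standup → the demo → the client call, so the planning session must come before the client call.
That means the client call cannot be before the planning session.

no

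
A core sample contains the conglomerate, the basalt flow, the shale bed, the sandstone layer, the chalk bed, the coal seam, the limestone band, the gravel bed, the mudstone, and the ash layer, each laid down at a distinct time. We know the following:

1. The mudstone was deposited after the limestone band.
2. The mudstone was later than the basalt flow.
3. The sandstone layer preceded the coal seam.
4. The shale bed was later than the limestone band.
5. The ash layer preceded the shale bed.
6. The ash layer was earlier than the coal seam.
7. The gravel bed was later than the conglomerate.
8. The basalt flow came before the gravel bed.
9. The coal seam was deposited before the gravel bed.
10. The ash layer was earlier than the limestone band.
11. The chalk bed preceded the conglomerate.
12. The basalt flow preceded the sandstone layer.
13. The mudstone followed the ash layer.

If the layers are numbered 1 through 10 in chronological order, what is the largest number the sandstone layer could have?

8

The sandstone layer must come before the coal seam and the gravel bed — 2 layers forced after it.
Everything else can be placed before the sandstone layer in some valid order, so the sandstone layer can sit as late as position 10 − 2 = 8.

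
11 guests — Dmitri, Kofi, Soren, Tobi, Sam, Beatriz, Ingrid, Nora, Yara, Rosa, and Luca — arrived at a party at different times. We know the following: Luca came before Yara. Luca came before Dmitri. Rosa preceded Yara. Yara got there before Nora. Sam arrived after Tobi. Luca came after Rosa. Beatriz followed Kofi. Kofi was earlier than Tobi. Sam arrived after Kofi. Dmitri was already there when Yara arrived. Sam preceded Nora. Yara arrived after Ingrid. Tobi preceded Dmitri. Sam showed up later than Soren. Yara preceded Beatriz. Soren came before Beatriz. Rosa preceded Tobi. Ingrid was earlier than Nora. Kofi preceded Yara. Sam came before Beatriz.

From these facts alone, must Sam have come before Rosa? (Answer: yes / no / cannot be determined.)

Tracing the constraints gives Rosa → Tobi → Sam, so Rosa must come before Sam.
That means Sam cannot be before Rosa.

no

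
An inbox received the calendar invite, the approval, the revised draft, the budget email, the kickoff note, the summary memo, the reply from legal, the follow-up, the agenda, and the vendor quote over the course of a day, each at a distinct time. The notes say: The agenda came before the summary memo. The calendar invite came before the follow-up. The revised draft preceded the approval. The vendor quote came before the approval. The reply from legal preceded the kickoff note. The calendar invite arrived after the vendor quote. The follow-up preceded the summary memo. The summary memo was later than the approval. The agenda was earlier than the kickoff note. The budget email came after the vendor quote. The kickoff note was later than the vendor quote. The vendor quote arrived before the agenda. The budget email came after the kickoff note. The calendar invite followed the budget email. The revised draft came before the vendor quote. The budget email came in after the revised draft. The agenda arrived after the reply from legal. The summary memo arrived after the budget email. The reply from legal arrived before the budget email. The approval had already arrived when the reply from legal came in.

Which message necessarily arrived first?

The revised draft has a chain of constraints placing it before every other message, so the revised draft must be first.

the revised draft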